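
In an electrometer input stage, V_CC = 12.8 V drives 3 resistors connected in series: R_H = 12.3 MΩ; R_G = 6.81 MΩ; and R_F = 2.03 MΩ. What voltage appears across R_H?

V ≈ 7.45 V

Total series resistance ΣR = 12.3 + 6.81 + 2.03 = 21.14 MΩ.
Voltage divider: V = V_CC · (12.30 / 21.14) = 12.8 × 0.5818 = 7.447 V.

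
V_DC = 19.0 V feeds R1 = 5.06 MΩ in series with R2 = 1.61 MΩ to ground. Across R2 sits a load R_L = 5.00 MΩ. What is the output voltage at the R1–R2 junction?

V_out ≈ 3.69 V

First combine the lower leg with the load: R2 ‖ R_L = 1.218 MΩ.
Voltage divider with the loaded lower leg: V_out = 19.0 × 1.218/(5.06 + 1.218) = 19.0 × 0.1940 = 3.686 V.
(Unloaded it would be 4.59 V; the load pulls it down.)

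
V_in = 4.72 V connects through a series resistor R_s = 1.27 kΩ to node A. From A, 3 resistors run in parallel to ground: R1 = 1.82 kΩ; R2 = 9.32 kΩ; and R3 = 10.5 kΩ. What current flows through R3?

Combine the parallel branches: R_p = (1/1.82 + 1/9.32 + 1/10.5)⁻¹ = 1.330 kΩ.
V_A by voltage divider: V_A = 4.72 × 1.330/(1.27 + 1.330) = 2.414 V.
Branch current I = V_A/R3 = 2.414/10.5 = 0.2299 mA.
(Equivalently: I_total = 1.816 mA, then current-divider fraction G_k/ΣG = 0.1266.)

I ≈ 0.230 mA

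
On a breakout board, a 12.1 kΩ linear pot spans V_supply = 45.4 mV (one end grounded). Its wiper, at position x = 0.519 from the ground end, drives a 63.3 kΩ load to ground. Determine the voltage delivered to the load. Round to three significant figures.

V_out ≈ 22.5 mV

Split the track: R_lower = x·R_p = 6.280 kΩ, R_upper = (1−x)·R_p = 5.820 kΩ.
Lower segment in parallel with the load: 6.280 ‖ 63.3 = 5.713 kΩ.
Then V_out = V_supply · 5.713/(5.820 + 5.713) = 22.49 mV.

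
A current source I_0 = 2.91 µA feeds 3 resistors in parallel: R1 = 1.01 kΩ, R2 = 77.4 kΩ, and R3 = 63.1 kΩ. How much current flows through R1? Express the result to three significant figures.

I ≈ 2.83 µA

Total conductance ΣG = 1/1.01 + 1/77.4 + 1/63.1 = 1.019 (units of 1/kΩ).
R1 takes the fraction G_k/ΣG = 0.9901/1.019 = 0.9718, so I = 2.91 × 0.9718 = 2.828 µA.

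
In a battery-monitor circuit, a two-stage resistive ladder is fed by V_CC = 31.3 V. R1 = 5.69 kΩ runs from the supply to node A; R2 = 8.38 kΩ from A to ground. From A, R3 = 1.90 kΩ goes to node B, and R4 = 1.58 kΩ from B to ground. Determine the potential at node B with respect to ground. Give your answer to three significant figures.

V_B ≈ 4.29 V

Looking into the second stage from A: R3 + R4 = 3.480 kΩ appears in parallel with R2.
R2 ‖ (R3+R4) = 2.459 kΩ.
First divider: V_A = V_CC · 2.459/(5.69 + 2.459) = 9.445 V.
Stage 2 is unloaded, so V_B = V_A · R4/(R3+R4) = 9.445 × 1.58/3.480 = 4.288 V.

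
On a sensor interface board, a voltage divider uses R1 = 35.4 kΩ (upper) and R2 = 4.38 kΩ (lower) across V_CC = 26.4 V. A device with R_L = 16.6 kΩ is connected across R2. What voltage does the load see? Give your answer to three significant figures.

First combine the lower leg with the load: R2 ‖ R_L = 3.466 kΩ.
Now apply the divider: V_out = 26.4 × 0.08917 = 2.354 V.
(Unloaded it would be 2.91 V; the load pulls it down.)

V_out ≈ 2.35 V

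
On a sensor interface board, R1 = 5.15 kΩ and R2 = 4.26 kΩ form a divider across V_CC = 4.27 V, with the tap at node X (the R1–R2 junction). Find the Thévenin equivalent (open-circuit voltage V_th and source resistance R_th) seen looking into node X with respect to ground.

With X open, the divider is unloaded: V_th = 4.27 × 4.26/9.410 = 1.933 V.
Looking into X with the source shorted: R_th = R1·R2/(R1+R2) = 5.150 × 4.26/9.410 = 2.331 kΩ.

V_th ≈ 1.93 V, R_th ≈ 2.33 kΩ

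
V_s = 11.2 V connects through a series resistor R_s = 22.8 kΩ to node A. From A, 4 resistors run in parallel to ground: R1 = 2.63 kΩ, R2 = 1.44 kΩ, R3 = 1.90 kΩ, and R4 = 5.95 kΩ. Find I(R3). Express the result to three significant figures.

Equivalent of the parallel group: R_p = 0.5653 kΩ.
V_A by voltage divider: V_A = 11.2 × 0.5653/(22.8 + 0.5653) = 0.2710 V.
I(R3) = V_A / R3 = 0.2710/1.90 = 0.1426 mA.

I ≈ 0.143 mA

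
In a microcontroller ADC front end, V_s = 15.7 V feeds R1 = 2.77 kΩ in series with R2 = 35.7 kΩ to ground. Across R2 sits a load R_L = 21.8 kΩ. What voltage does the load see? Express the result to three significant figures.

V_out ≈ 13.0 V

The load sits in parallel with R2, giving an effective lower resistance R2' = R2·R_L/(R2+R_L) = 13.53 kΩ.
Voltage divider with the loaded lower leg: V_out = 15.7 × 13.53/(2.77 + 13.53) = 15.7 × 0.8301 = 13.03 V.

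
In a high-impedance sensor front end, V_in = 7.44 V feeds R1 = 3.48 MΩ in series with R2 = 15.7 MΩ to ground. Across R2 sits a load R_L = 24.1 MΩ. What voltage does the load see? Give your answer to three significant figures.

R2 ‖ R_L = (15.7 × 24.1)/(15.7 + 24.1) = 9.507 MΩ.
Now apply the divider: V_out = 7.44 × 0.7320 = 5.446 V.
(Unloaded it would be 6.09 V; the load pulls it down.)

V_out ≈ 5.45 V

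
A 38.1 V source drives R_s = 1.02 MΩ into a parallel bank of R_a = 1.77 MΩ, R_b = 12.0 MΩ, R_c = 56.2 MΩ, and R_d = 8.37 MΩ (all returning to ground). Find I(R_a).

Combine the parallel branches: R_p = (1/1.77 + 1/12.0 + 1/56.2 + 1/8.37)⁻¹ = 1.273 MΩ.
Node voltage V_A = V_DC · R_p/(R_s + R_p) = 38.1 × 0.5552 = 21.15 V.
I(R_a) = V_A / R_a = 21.15/1.77 = 11.95 µA.

I ≈ 12.0 µA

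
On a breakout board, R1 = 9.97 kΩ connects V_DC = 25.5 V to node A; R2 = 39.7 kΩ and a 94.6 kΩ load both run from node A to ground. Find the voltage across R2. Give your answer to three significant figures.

First combine the lower leg with the load: R2 ‖ R_L = 27.96 kΩ.
Then V_out = V_DC · R2'/(R1 + R2') = 25.5 × 27.96/37.93 = 18.80 V.

V_out ≈ 18.8 V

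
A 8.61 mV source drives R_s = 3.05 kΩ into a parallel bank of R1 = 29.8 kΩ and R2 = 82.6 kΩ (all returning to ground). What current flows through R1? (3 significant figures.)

Combine the parallel branches: R_p = (1/29.8 + 1/82.6)⁻¹ = 21.90 kΩ.
V_A = 8.61 × 21.90/24.95 = 7.557 mV.
Branch current I = V_A/R1 = 7.557/29.8 = 0.2536 µA.
(Check via current divider: I_total = 0.3451 µA; share G_k/ΣG = 0.7349 → same result.)

I ≈ 0.254 µA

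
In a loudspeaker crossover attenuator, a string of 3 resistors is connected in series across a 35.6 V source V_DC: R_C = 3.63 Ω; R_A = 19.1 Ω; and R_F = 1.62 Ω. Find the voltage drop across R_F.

ΣR = 3.63 + 19.1 + 1.62 = 24.35 Ω.
V = V_DC · R/ΣR = 35.6 × 0.06653 = 2.368 V.

V ≈ 2.37 V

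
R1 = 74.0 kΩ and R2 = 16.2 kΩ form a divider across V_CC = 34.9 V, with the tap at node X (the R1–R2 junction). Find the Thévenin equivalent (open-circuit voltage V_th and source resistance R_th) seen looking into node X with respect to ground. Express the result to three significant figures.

V_th is the unloaded tap voltage: V_CC · R2/(R1+R2) = 34.9 × 0.1796 = 6.268 V.
Looking into X with the source shorted: R_th = R1·R2/(R1+R2) = 74.00 × 16.2/90.20 = 13.29 kΩ.

V_th ≈ 6.27 V, R_th ≈ 13.3 kΩ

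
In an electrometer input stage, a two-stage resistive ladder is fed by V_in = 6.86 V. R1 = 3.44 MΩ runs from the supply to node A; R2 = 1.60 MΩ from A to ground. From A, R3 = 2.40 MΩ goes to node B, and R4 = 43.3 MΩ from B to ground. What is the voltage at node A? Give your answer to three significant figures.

V_A ≈ 2.13 V

Node A sees R2 in parallel with the series input of stage 2, R3 + R4 = 45.70 MΩ.
R2 ‖ (R3+R4) = 1.546 MΩ.
V_A = 6.86 × 1.546/(3.44 + 1.546) = 2.127 V.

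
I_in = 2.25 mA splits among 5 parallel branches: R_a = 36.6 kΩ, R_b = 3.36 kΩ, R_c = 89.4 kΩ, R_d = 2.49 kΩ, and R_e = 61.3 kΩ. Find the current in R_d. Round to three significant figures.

ΣG = 1/36.6 + 1/3.36 + 1/89.4 + 1/2.49 + 1/61.3 = 0.7540.
By the current-divider rule, I = I_in · G_k/ΣG = 2.25 × 0.5326 = 1.198 mA.

I ≈ 1.20 mA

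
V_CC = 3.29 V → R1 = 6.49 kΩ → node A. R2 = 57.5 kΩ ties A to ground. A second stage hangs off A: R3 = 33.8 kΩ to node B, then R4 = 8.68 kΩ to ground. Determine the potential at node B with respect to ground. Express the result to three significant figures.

The second stage (R3 + R4 = 42.48 kΩ) loads node A in parallel with R2.
Effective lower resistance at A: R2 ‖ 42.48 = 24.43 kΩ.
So V_A = 3.29 × 0.7901 = 2.599 V.
Then the unloaded second divider: V_B = V_A × R4/(R3+R4) = 2.599 × 0.2043 = 0.5312 V.

V_B ≈ 0.531 V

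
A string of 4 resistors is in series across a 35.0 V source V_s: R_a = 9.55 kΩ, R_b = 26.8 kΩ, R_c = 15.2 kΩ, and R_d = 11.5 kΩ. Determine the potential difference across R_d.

V ≈ 6.38 V

ΣR = 9.55 + 26.8 + 15.2 + 11.5 = 63.05 kΩ.
V = V_s · R/ΣR = 35.0 × 0.1824 = 6.384 V.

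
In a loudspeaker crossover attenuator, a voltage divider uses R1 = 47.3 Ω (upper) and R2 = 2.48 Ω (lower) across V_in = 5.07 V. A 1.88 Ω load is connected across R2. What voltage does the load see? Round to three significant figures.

The load sits in parallel with R2, giving an effective lower resistance R2' = R2·R_L/(R2+R_L) = 1.069 Ω.
Voltage divider with the loaded lower leg: V_out = 5.07 × 1.069/(47.3 + 1.069) = 5.07 × 0.02211 = 0.1121 V.

V_out ≈ 0.112 V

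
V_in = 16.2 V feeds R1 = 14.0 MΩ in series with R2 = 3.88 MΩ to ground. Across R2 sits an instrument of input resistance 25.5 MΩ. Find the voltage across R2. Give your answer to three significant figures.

V_out ≈ 3.14 V

The load sits in parallel with R2, giving an effective lower resistance R2' = R2·R_L/(R2+R_L) = 3.368 MΩ.
Now apply the divider: V_out = 16.2 × 0.1939 = 3.141 V.
(Unloaded it would be 3.52 V; the load pulls it down.)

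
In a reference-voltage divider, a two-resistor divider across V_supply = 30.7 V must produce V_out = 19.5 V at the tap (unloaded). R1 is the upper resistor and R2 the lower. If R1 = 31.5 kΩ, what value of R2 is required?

R2 ≈ 54.8 kΩ

V_out/V_supply = R2/(R1+R2) = 0.6352.
R2 = R1 · 0.6352/(1 − 0.6352) = 54.84 kΩ.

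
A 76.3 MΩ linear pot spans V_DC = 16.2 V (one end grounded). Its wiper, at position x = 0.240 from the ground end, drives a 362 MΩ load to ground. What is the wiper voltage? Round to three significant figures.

Split the track: R_lower = x·R_p = 18.31 MΩ, R_upper = (1−x)·R_p = 57.99 MΩ.
Lower segment in parallel with the load: 18.31 ‖ 362 = 17.43 MΩ.
Loaded-divider output: V_out = 16.2 × 0.2311 = 3.744 V.

V_out ≈ 3.74 V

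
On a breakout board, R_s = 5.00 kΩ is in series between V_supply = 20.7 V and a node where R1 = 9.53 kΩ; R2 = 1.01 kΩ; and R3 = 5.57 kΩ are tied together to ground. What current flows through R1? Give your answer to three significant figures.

Combine the parallel branches: R_p = (1/9.53 + 1/1.01 + 1/5.57)⁻¹ = 0.7846 kΩ.
V_A = 20.7 × 0.7846/5.785 = 2.808 V.
Branch current I = V_A/R1 = 2.808/9.53 = 0.2946 mA.
(Check via current divider: I_total = 3.578 mA; share G_k/ΣG = 0.08233 → same result.)

I ≈ 0.295 mA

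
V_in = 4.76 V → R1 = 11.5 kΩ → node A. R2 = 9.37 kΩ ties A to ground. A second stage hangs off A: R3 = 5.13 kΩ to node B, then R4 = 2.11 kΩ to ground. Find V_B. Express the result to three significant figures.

The second stage (R3 + R4 = 7.240 kΩ) loads node A in parallel with R2.
Effective lower resistance at A: R2 ‖ 7.240 = 4.084 kΩ.
V_A = 4.76 × 4.084/(11.5 + 4.084) = 1.247 V.
Stage 2 is unloaded, so V_B = V_A · R4/(R3+R4) = 1.247 × 2.11/7.240 = 0.3636 V.

V_B ≈ 0.364 V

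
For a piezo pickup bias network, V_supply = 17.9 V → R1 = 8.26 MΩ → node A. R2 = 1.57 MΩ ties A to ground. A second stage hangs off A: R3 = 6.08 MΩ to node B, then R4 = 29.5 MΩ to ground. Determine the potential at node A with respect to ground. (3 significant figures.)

The second stage (R3 + R4 = 35.58 MΩ) loads node A in parallel with R2.
Effective lower resistance at A: R2 ‖ 35.58 = 1.504 MΩ.
V_A = 17.9 × 1.504/(8.26 + 1.504) = 2.757 V.

V_A ≈ 2.76 V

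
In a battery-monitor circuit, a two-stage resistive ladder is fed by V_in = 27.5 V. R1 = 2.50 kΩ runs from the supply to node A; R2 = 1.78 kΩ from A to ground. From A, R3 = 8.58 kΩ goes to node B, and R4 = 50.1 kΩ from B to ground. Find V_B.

Looking into the second stage from A: R3 + R4 = 58.68 kΩ appears in parallel with R2.
Effective lower resistance at A: R2 ‖ 58.68 = 1.728 kΩ.
V_A = 27.5 × 1.728/(2.50 + 1.728) = 11.24 V.
V_B = V_A × 0.8538 = 9.595 V.

V_B ≈ 9.59 V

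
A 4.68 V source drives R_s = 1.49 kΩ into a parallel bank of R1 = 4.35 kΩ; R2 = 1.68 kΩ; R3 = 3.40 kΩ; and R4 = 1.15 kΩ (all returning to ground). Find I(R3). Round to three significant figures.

Parallel bank: R_p = 1/(1/4.35 + 1/1.68 + 1/3.40 + 1/1.15) = 0.5028 kΩ.
V_A by voltage divider: V_A = 4.68 × 0.5028/(1.49 + 0.5028) = 1.181 V.
I(R3) = V_A / R3 = 1.181/3.40 = 0.3473 mA.

I ≈ 0.347 mA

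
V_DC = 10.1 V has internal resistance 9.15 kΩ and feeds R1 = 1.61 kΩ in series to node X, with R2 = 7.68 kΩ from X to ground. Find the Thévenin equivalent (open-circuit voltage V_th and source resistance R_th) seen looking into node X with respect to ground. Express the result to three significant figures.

V_th ≈ 4.21 V, R_th ≈ 4.48 kΩ

R1' = 9.15 + 1.61 = 10.76 kΩ (source resistance + R1).
V_th is the unloaded tap voltage: V_DC · R2/(R1'+R2) = 10.1 × 0.4165 = 4.207 V.
Looking into X with the source shorted: R_th = R1'·R2/(R1'+R2) = 10.76 × 7.68/18.44 = 4.481 kΩ.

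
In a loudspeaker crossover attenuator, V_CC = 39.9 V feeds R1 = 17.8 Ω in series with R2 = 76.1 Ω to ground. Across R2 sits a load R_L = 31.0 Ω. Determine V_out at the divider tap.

V_out ≈ 22.1 V

R2 ‖ R_L = (76.1 × 31.0)/(76.1 + 31.0) = 22.03 Ω.
Now apply the divider: V_out = 39.9 × 0.5531 = 22.07 V.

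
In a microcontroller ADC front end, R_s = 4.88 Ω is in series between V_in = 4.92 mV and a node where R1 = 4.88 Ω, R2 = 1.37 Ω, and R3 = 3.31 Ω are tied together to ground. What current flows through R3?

I ≈ 0.211 mA

Parallel bank: R_p = 1/(1/4.88 + 1/1.37 + 1/3.31) = 0.8084 Ω.
V_A = 4.92 × 0.8084/5.688 = 0.6992 mV.
Branch current I = V_A/R3 = 0.6992/3.31 = 0.2112 mA.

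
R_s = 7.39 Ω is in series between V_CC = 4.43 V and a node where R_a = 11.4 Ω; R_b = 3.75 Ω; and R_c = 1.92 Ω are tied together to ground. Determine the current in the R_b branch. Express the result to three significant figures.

Combine the parallel branches: R_p = (1/11.4 + 1/3.75 + 1/1.92)⁻¹ = 1.143 Ω.
V_A by voltage divider: V_A = 4.43 × 1.143/(7.39 + 1.143) = 0.5932 V.
I(R_b) = V_A / R_b = 0.5932/3.75 = 0.1582 A.
(Check via current divider: I_total = 0.5192 A; share G_k/ΣG = 0.3047 → same result.)

I ≈ 0.158 A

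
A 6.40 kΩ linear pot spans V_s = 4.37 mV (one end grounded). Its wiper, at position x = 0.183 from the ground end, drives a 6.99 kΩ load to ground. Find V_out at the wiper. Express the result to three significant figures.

V_out ≈ 0.703 mV

Split the track: R_lower = x·R_p = 1.171 kΩ, R_upper = (1−x)·R_p = 5.229 kΩ.
(x·R_p) ‖ R_L = 1.003 kΩ.
V_out = 4.37 × 1.003/(5.229 + 1.003) = 0.7034 mV.
(Unloaded: V_out = x·V_s = 0.800 mV.)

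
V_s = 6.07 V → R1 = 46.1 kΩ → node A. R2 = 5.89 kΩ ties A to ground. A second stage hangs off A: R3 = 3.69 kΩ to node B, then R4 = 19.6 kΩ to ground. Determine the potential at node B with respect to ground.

V_B ≈ 0.473 V

Node A sees R2 in parallel with the series input of stage 2, R3 + R4 = 23.29 kΩ.
Effective lower resistance at A: R2 ‖ 23.29 = 4.701 kΩ.
V_A = 6.07 × 4.701/(46.1 + 4.701) = 0.5617 V.
Stage 2 is unloaded, so V_B = V_A · R4/(R3+R4) = 0.5617 × 19.6/23.29 = 0.4727 V.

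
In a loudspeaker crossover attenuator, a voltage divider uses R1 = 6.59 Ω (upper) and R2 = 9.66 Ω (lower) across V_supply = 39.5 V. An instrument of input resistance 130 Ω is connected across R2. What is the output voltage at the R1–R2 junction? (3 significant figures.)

V_out ≈ 22.8 V

R2 ‖ R_L = (9.66 × 130)/(9.66 + 130) = 8.992 Ω.
Voltage divider with the loaded lower leg: V_out = 39.5 × 8.992/(6.59 + 8.992) = 39.5 × 0.5771 = 22.79 V.
(Unloaded it would be 23.5 V; the load pulls it down.)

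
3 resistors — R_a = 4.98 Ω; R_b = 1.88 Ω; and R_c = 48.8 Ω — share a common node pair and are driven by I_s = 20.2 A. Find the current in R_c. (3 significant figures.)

I ≈ 0.550 A

Total conductance ΣG = 1/4.98 + 1/1.88 + 1/48.8 = 0.7532 (units of 1/Ω).
R_c takes the fraction G_k/ΣG = 0.02049/0.7532 = 0.02721, so I = 20.2 × 0.02721 = 0.5496 A.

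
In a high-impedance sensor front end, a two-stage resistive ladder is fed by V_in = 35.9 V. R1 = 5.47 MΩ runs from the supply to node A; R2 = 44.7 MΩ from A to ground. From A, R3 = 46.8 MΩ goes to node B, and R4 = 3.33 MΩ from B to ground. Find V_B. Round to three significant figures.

Looking into the second stage from A: R3 + R4 = 50.13 MΩ appears in parallel with R2.
R2 ‖ (R3+R4) = 23.63 MΩ.
First divider: V_A = V_in · 23.63/(5.47 + 23.63) = 29.15 V.
Stage 2 is unloaded, so V_B = V_A · R4/(R3+R4) = 29.15 × 3.33/50.13 = 1.936 V.

V_B ≈ 1.94 V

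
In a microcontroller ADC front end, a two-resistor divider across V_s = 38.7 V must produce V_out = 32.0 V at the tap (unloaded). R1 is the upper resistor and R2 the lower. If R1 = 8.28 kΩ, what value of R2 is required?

Required fraction k = V_out/V_s = 0.8269.
So R2 = R1 · V_out/(V_s − V_out) = 8.28 × 32.0/(38.7 − 32.0) = 8.28 × 4.776 = 39.55 kΩ.

R2 ≈ 39.5 kΩ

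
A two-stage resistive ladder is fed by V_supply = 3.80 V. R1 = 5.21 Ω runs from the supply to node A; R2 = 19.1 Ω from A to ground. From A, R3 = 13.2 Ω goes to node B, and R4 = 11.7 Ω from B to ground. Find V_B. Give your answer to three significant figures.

Looking into the second stage from A: R3 + R4 = 24.90 Ω appears in parallel with R2.
Effective lower resistance at A: R2 ‖ 24.90 = 10.81 Ω.
First divider: V_A = V_supply · 10.81/(5.21 + 10.81) = 2.564 V.
V_B = V_A × 0.4699 = 1.205 V.

V_B ≈ 1.20 V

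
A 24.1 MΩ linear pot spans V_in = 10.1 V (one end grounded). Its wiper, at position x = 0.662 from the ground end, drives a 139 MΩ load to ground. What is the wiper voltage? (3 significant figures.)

V_out ≈ 6.44 V

The pot divides into 8.146 MΩ above the wiper and 15.95 MΩ below.
Lower segment in parallel with the load: 15.95 ‖ 139 = 14.31 MΩ.
Then V_out = V_in · 14.31/(8.146 + 14.31) = 6.436 V.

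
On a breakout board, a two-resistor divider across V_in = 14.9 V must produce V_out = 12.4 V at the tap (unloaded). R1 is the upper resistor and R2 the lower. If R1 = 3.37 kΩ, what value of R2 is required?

The divider ratio is R2/(R1+R2) = 12.4/14.9 = 0.8322.
Rearranging, R2 = R1·k/(1−k) = 3.37 × 4.960 = 16.72 kΩ.

R2 ≈ 16.7 kΩ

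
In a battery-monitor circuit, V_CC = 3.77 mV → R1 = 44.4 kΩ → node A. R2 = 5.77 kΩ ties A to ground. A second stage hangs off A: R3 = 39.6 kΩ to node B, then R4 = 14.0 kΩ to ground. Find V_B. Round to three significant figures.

V_B ≈ 0.103 mV

Node A sees R2 in parallel with the series input of stage 2, R3 + R4 = 53.60 kΩ.
Effective lower resistance at A: R2 ‖ 53.60 = 5.209 kΩ.
So V_A = 3.77 × 0.1050 = 0.3959 mV.
Stage 2 is unloaded, so V_B = V_A · R4/(R3+R4) = 0.3959 × 14.0/53.60 = 0.1034 mV.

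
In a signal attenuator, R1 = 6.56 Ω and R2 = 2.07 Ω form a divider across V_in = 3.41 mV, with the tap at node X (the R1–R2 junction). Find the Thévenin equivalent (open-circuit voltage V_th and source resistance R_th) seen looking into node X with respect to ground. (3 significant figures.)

V_th is the unloaded tap voltage: V_in · R2/(R1+R2) = 3.41 × 0.2399 = 0.8179 mV.
With V_in suppressed (replaced by a short), R_th = R1 ‖ R2 = (6.560 × 2.07)/(6.560 + 2.07) = 1.573 Ω.

V_th ≈ 0.818 mV, R_th ≈ 1.57 Ω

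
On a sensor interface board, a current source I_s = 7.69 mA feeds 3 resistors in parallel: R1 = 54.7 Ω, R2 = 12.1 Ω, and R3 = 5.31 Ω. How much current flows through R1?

I ≈ 0.486 mA

Total conductance ΣG = 1/54.7 + 1/12.1 + 1/5.31 = 0.2893 (units of 1/Ω).
R1 takes the fraction G_k/ΣG = 0.01828/0.2893 = 0.06320, so I = 7.69 × 0.06320 = 0.4860 mA.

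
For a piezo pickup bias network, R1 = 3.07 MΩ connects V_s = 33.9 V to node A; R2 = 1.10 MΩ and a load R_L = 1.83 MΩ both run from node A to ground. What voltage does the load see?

V_out ≈ 6.20 V

The load sits in parallel with R2, giving an effective lower resistance R2' = R2·R_L/(R2+R_L) = 0.6870 MΩ.
Then V_out = V_s · R2'/(R1 + R2') = 33.9 × 0.6870/3.757 = 6.199 V.
(Unloaded it would be 8.94 V; the load pulls it down.)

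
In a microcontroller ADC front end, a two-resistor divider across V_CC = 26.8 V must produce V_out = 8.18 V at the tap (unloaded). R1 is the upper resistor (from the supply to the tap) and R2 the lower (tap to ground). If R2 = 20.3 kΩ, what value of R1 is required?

R1 ≈ 46.2 kΩ

The divider ratio is R2/(R1+R2) = 8.18/26.8 = 0.3052.
So R1 = R2 · (V_CC/V_out − 1) = 20.3 × (26.8/8.18 − 1) = 20.3 × 2.276 = 46.21 kΩ.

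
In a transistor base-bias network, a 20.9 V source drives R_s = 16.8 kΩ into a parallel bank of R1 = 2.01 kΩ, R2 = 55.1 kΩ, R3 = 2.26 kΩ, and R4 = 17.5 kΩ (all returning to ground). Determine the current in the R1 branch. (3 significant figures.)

I ≈ 0.576 mA

Equivalent of the parallel group: R_p = 0.9849 kΩ.
V_A = 20.9 × 0.9849/17.78 = 1.157 V.
I(R1) = V_A / R1 = 1.157/2.01 = 0.5759 mA.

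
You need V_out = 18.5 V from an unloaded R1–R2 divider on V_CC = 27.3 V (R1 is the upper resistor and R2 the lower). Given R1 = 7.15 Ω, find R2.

V_out/V_CC = R2/(R1+R2) = 0.6777.
R2 = R1 · 0.6777/(1 − 0.6777) = 15.03 Ω.

R2 ≈ 15.0 Ω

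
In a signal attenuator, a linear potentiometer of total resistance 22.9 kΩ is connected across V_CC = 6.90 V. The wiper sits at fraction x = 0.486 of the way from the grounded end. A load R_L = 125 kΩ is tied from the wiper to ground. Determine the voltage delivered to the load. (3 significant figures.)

The pot divides into 11.77 kΩ above the wiper and 11.13 kΩ below.
Lower segment in parallel with the load: 11.13 ‖ 125 = 10.22 kΩ.
Then V_out = V_CC · 10.22/(11.77 + 10.22) = 3.207 V.
(Unloaded: V_out = x·V_CC = 3.35 V.)

V_out ≈ 3.21 V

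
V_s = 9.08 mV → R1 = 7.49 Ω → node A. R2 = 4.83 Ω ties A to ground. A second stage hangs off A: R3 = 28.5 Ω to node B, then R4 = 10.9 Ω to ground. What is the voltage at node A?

V_A ≈ 3.31 mV

Node A sees R2 in parallel with the series input of stage 2, R3 + R4 = 39.40 Ω.
Effective lower resistance at A: R2 ‖ 39.40 = 4.303 Ω.
V_A = 9.08 × 4.303/(7.49 + 4.303) = 3.313 mV.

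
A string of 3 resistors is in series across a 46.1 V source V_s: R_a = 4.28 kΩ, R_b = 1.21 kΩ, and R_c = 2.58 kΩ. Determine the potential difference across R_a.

V ≈ 24.4 V

ΣR = 4.28 + 1.21 + 2.58 = 8.070 kΩ.
By the voltage-divider rule, V = 46.1 × 4.280/8.070 = 24.45 V.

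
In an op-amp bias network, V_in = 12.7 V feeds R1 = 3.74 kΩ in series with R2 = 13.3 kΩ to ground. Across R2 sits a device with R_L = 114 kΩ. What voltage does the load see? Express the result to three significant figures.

R2 ‖ R_L = (13.3 × 114)/(13.3 + 114) = 11.91 kΩ.
Voltage divider with the loaded lower leg: V_out = 12.7 × 11.91/(3.74 + 11.91) = 12.7 × 0.7610 = 9.665 V.

V_out ≈ 9.67 V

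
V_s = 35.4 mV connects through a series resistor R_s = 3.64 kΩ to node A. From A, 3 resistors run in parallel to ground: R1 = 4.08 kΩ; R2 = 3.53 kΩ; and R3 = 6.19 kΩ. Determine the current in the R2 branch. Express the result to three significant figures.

Parallel bank: R_p = 1/(1/4.08 + 1/3.53 + 1/6.19) = 1.449 kΩ.
Node voltage V_A = V_s · R_p/(R_s + R_p) = 35.4 × 0.2848 = 10.08 mV.
Branch current I = V_A/R2 = 10.08/3.53 = 2.856 µA.

I ≈ 2.86 µA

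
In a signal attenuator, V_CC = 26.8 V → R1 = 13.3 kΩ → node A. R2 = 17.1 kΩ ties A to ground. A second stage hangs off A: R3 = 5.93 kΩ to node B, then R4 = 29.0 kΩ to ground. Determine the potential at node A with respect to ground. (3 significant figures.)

V_A ≈ 12.4 V

The second stage (R3 + R4 = 34.93 kΩ) loads node A in parallel with R2.
R2 ‖ (R3+R4) = 11.48 kΩ.
V_A = 26.8 × 11.48/(13.3 + 11.48) = 12.42 V.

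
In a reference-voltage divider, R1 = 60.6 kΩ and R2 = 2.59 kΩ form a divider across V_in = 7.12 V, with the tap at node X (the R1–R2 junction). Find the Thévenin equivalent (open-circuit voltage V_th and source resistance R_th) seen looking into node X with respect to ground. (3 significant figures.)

V_th ≈ 0.292 V, R_th ≈ 2.48 kΩ

With X open, the divider is unloaded: V_th = 7.12 × 2.59/63.19 = 0.2918 V.
With V_in suppressed (replaced by a short), R_th = R1 ‖ R2 = (60.60 × 2.59)/(60.60 + 2.59) = 2.484 kΩ.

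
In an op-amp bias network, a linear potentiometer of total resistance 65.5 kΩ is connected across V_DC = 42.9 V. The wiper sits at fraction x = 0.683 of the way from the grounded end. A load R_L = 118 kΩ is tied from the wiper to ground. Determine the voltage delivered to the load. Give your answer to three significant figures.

V_out ≈ 26.2 V

The pot divides into 20.76 kΩ above the wiper and 44.74 kΩ below.
R_L loads the lower segment: effective lower R = 32.44 kΩ.
Loaded-divider output: V_out = 42.9 × 0.6097 = 26.16 V.
(Unloaded: V_out = x·V_DC = 29.3 V.)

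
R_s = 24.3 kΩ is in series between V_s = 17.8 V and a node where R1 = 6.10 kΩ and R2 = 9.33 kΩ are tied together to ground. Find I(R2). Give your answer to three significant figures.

Parallel bank: R_p = 1/(1/6.10 + 1/9.33) = 3.688 kΩ.
V_A = 17.8 × 3.688/27.99 = 2.346 V.
I(R2) = V_A / R2 = 2.346/9.33 = 0.2514 mA.

I ≈ 0.251 mA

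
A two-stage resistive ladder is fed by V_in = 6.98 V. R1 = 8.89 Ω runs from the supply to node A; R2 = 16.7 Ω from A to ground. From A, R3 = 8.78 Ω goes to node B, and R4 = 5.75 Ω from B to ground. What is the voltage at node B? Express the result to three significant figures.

V_B ≈ 1.29 V

The second stage (R3 + R4 = 14.53 Ω) loads node A in parallel with R2.
Effective lower resistance at A: R2 ‖ 14.53 = 7.770 Ω.
First divider: V_A = V_in · 7.770/(8.89 + 7.770) = 3.255 V.
Then the unloaded second divider: V_B = V_A × R4/(R3+R4) = 3.255 × 0.3957 = 1.288 V.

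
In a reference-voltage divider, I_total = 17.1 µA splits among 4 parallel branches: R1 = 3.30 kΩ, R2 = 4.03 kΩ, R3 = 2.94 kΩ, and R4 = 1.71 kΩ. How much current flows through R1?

Conductances: ΣG = 1/3.30 + 1/4.03 + 1/2.94 + 1/1.71 = 1.476 (1/kΩ).
Current divider: I(R1) = I_total · G_k/ΣG = 17.1 × (0.3030/1.476) = 17.1 × 0.2053 = 3.510 µA.

I ≈ 3.51 µA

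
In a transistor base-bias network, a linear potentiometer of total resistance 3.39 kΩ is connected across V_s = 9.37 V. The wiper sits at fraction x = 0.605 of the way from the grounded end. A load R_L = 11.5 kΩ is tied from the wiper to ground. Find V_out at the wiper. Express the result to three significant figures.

V_out ≈ 5.30 V

The pot divides into 1.339 kΩ above the wiper and 2.051 kΩ below.
Lower segment in parallel with the load: 2.051 ‖ 11.5 = 1.741 kΩ.
Loaded-divider output: V_out = 9.37 × 0.5652 = 5.296 V.
(Unloaded: V_out = x·V_s = 5.67 V.)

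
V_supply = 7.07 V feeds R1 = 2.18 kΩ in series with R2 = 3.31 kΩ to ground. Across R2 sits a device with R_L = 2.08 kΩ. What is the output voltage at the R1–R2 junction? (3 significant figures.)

V_out ≈ 2.61 V

The load sits in parallel with R2, giving an effective lower resistance R2' = R2·R_L/(R2+R_L) = 1.277 kΩ.
Voltage divider with the loaded lower leg: V_out = 7.07 × 1.277/(2.18 + 1.277) = 7.07 × 0.3695 = 2.612 V.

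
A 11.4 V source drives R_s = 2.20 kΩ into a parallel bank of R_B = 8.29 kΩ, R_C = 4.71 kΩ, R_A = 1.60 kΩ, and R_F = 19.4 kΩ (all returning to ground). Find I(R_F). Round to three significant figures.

Combine the parallel branches: R_p = (1/8.29 + 1/4.71 + 1/1.60 + 1/19.4)⁻¹ = 0.9906 kΩ.
V_A = 11.4 × 0.9906/3.191 = 3.539 V.
Branch current I = V_A/R_F = 3.539/19.4 = 0.1824 mA.

I ≈ 0.182 mA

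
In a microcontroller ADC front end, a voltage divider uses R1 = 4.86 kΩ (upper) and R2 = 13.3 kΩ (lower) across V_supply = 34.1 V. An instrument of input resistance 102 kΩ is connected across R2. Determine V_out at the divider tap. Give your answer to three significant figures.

V_out ≈ 24.1 V

R2 ‖ R_L = (13.3 × 102)/(13.3 + 102) = 11.77 kΩ.
Now apply the divider: V_out = 34.1 × 0.7077 = 24.13 V.
(Unloaded it would be 25.0 V; the load pulls it down.)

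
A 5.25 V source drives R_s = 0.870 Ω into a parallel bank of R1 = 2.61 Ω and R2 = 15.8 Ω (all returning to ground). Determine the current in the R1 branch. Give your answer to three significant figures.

Combine the parallel branches: R_p = (1/2.61 + 1/15.8)⁻¹ = 2.240 Ω.
V_A by voltage divider: V_A = 5.25 × 2.240/(0.870 + 2.240) = 3.781 V.
Branch current I = V_A/R1 = 3.781/2.61 = 1.449 A.

I ≈ 1.45 A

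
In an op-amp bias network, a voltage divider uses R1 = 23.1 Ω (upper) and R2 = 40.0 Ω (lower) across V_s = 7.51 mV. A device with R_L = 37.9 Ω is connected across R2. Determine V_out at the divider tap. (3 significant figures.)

V_out ≈ 3.43 mV

The load sits in parallel with R2, giving an effective lower resistance R2' = R2·R_L/(R2+R_L) = 19.46 Ω.
Now apply the divider: V_out = 7.51 × 0.4572 = 3.434 mV.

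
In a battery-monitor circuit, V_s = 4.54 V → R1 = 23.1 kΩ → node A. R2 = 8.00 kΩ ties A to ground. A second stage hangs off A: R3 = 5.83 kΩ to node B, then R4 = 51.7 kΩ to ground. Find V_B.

V_B ≈ 0.951 V

The second stage (R3 + R4 = 57.53 kΩ) loads node A in parallel with R2.
R2 ‖ (R3+R4) = 7.023 kΩ.
First divider: V_A = V_s · 7.023/(23.1 + 7.023) = 1.059 V.
V_B = V_A × 0.8987 = 0.9512 V.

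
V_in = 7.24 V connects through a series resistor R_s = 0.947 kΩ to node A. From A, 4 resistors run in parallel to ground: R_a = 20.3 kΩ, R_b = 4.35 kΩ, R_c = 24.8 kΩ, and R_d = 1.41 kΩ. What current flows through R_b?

I ≈ 0.843 mA

Equivalent of the parallel group: R_p = 0.9721 kΩ.
V_A by voltage divider: V_A = 7.24 × 0.9721/(0.947 + 0.9721) = 3.667 V.
I(R_b) = V_A / R_b = 3.667/4.35 = 0.8431 mA.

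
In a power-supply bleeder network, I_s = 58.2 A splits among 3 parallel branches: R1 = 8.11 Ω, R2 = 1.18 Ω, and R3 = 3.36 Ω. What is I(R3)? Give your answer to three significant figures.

I ≈ 13.7 A

Conductances: ΣG = 1/8.11 + 1/1.18 + 1/3.36 = 1.268 (1/Ω).
Current divider: I(R3) = I_s · G_k/ΣG = 58.2 × (0.2976/1.268) = 58.2 × 0.2346 = 13.66 A.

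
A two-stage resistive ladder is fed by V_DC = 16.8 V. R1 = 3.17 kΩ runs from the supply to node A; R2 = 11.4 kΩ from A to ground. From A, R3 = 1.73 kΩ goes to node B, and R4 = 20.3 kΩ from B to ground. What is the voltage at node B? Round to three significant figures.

The second stage (R3 + R4 = 22.03 kΩ) loads node A in parallel with R2.
Effective lower resistance at A: R2 ‖ 22.03 = 7.512 kΩ.
So V_A = 16.8 × 0.7033 = 11.81 V.
Then the unloaded second divider: V_B = V_A × R4/(R3+R4) = 11.81 × 0.9215 = 10.89 V.

V_B ≈ 10.9 V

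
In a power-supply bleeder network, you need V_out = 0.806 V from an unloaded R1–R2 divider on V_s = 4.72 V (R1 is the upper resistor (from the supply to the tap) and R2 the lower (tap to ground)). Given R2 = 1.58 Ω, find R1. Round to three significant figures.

R1 ≈ 7.67 Ω

The divider ratio is R2/(R1+R2) = 0.806/4.72 = 0.1708.
Rearranging, R1 = R2·(1−k)/k = 1.58 × 4.856 = 7.673 Ω.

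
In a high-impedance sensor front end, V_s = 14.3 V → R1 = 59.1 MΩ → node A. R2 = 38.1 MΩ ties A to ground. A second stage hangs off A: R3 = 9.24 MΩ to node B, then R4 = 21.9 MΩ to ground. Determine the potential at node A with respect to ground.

V_A ≈ 3.21 V

The second stage (R3 + R4 = 31.14 MΩ) loads node A in parallel with R2.
Effective lower resistance at A: R2 ‖ 31.14 = 17.14 MΩ.
First divider: V_A = V_s · 17.14/(59.1 + 17.14) = 3.214 V.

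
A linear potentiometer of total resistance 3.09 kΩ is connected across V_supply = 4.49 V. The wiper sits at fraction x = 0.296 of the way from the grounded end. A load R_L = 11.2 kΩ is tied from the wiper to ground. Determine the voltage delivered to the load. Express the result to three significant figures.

The pot divides into 2.175 kΩ above the wiper and 0.9146 kΩ below.
R_L loads the lower segment: effective lower R = 0.8456 kΩ.
Loaded-divider output: V_out = 4.49 × 0.2799 = 1.257 V.

V_out ≈ 1.26 V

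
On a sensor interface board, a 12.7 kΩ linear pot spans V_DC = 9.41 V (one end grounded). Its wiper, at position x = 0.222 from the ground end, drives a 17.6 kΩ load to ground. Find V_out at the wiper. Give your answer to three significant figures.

V_out ≈ 1.86 V

Split the track: R_lower = x·R_p = 2.819 kΩ, R_upper = (1−x)·R_p = 9.881 kΩ.
Lower segment in parallel with the load: 2.819 ‖ 17.6 = 2.430 kΩ.
Loaded-divider output: V_out = 9.41 × 0.1974 = 1.858 V.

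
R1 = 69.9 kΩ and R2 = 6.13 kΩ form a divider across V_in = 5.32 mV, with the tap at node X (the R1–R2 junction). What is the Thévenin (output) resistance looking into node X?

Looking into X with the source shorted: R_th = R1·R2/(R1+R2) = 69.90 × 6.13/76.03 = 5.636 kΩ.

R_th ≈ 5.64 kΩ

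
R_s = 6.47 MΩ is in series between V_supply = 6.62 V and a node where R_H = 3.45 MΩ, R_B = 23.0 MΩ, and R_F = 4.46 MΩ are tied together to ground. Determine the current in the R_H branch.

I ≈ 0.416 µA

Parallel bank: R_p = 1/(1/3.45 + 1/23.0 + 1/4.46) = 1.794 MΩ.
Node voltage V_A = V_supply · R_p/(R_s + R_p) = 6.62 × 0.2170 = 1.437 V.
Branch current I = V_A/R_H = 1.437/3.45 = 0.4165 µA.
(Check via current divider: I_total = 0.8011 µA; share G_k/ΣG = 0.5199 → same result.)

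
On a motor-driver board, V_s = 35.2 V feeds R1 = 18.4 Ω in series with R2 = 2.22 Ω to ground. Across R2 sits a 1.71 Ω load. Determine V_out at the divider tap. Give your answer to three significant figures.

V_out ≈ 1.76 V

R2 ‖ R_L = (2.22 × 1.71)/(2.22 + 1.71) = 0.9660 Ω.
Then V_out = V_s · R2'/(R1 + R2') = 35.2 × 0.9660/19.37 = 1.756 V.
(Unloaded it would be 3.79 V; the load pulls it down.)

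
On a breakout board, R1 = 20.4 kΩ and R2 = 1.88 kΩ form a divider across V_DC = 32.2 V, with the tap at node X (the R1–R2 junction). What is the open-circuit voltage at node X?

With X open, the divider is unloaded: V_th = 32.2 × 1.88/22.28 = 2.717 V.

V_th ≈ 2.72 V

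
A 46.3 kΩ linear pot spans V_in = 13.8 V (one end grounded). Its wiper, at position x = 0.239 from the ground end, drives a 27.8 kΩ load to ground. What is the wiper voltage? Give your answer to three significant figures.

Split the track: R_lower = x·R_p = 11.07 kΩ, R_upper = (1−x)·R_p = 35.23 kΩ.
R_L loads the lower segment: effective lower R = 7.915 kΩ.
V_out = 13.8 × 7.915/(35.23 + 7.915) = 2.531 V.
(Unloaded: V_out = x·V_in = 3.30 V.)

V_out ≈ 2.53 V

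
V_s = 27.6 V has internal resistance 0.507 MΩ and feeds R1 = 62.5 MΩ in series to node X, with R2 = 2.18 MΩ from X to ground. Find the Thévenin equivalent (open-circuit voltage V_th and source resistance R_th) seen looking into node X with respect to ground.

R1' = 0.507 + 62.5 = 63.01 MΩ (source resistance + R1).
Open-circuit (no load on X): V_th = V_s · R2/(R1' + R2) = 27.6 × 2.18/(63.01 + 2.18) = 0.9230 V.
Zeroing V_s shorts the top of R1' to ground, so R_th = R1' ‖ R2 = 2.107 MΩ.

V_th ≈ 0.923 V, R_th ≈ 2.11 MΩ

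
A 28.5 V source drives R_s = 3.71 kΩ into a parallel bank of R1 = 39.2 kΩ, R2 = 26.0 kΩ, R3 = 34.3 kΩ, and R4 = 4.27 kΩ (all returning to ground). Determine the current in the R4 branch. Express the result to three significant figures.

I ≈ 3.01 mA

Combine the parallel branches: R_p = (1/39.2 + 1/26.0 + 1/34.3 + 1/4.27)⁻¹ = 3.055 kΩ.
V_A = 28.5 × 3.055/6.765 = 12.87 V.
Branch current I = V_A/R4 = 12.87/4.27 = 3.014 mA.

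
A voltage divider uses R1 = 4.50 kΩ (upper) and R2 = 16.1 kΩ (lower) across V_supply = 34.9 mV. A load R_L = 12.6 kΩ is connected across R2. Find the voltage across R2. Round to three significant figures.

V_out ≈ 21.3 mV

R2 ‖ R_L = (16.1 × 12.6)/(16.1 + 12.6) = 7.068 kΩ.
Voltage divider with the loaded lower leg: V_out = 34.9 × 7.068/(4.50 + 7.068) = 34.9 × 0.6110 = 21.32 mV.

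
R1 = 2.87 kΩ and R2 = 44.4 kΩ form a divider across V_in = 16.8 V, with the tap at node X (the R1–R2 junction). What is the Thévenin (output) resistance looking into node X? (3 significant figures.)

With V_in suppressed (replaced by a short), R_th = R1 ‖ R2 = (2.870 × 44.4)/(2.870 + 44.4) = 2.696 kΩ.

R_th ≈ 2.70 kΩ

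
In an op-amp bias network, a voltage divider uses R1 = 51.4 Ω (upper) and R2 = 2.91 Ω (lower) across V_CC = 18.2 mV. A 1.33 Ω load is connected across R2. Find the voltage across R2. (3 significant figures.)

V_out ≈ 0.318 mV

The load sits in parallel with R2, giving an effective lower resistance R2' = R2·R_L/(R2+R_L) = 0.9128 Ω.
Now apply the divider: V_out = 18.2 × 0.01745 = 0.3176 mV.
(Unloaded it would be 0.975 mV; the load pulls it down.)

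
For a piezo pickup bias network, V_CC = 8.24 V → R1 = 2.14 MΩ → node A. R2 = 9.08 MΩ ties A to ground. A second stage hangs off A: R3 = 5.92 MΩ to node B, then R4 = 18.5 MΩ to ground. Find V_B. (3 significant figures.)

Looking into the second stage from A: R3 + R4 = 24.42 MΩ appears in parallel with R2.
R2 ‖ (R3+R4) = 6.619 MΩ.
V_A = 8.24 × 6.619/(2.14 + 6.619) = 6.227 V.
V_B = V_A × 0.7576 = 4.717 V.

V_B ≈ 4.72 V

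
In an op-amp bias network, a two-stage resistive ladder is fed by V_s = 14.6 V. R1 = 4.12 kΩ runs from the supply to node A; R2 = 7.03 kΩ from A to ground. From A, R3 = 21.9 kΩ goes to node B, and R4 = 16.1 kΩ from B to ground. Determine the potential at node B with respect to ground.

V_B ≈ 3.65 V

Looking into the second stage from A: R3 + R4 = 38.00 kΩ appears in parallel with R2.
R2 ‖ (R3+R4) = 5.932 kΩ.
V_A = 14.6 × 5.932/(4.12 + 5.932) = 8.616 V.
Stage 2 is unloaded, so V_B = V_A · R4/(R3+R4) = 8.616 × 16.1/38.00 = 3.651 V.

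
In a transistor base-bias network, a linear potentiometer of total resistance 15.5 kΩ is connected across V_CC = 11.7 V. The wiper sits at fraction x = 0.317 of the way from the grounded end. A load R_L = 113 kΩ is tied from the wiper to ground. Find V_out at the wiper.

V_out ≈ 3.60 V

Split the track: R_lower = x·R_p = 4.913 kΩ, R_upper = (1−x)·R_p = 10.59 kΩ.
R_L loads the lower segment: effective lower R = 4.709 kΩ.
Then V_out = V_CC · 4.709/(10.59 + 4.709) = 3.602 V.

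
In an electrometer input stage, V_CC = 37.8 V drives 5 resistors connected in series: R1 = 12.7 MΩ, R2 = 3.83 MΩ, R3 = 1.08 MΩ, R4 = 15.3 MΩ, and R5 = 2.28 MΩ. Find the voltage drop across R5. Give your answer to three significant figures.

V ≈ 2.45 V

ΣR = 12.7 + 3.83 + 1.08 + 15.3 + 2.28 = 35.19 MΩ.
V = V_CC · R/ΣR = 37.8 × 0.06479 = 2.449 V.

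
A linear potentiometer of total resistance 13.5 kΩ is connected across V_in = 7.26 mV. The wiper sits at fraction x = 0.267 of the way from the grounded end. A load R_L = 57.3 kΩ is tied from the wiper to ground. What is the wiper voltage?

V_out ≈ 1.85 mV

Split the track: R_lower = x·R_p = 3.605 kΩ, R_upper = (1−x)·R_p = 9.896 kΩ.
(x·R_p) ‖ R_L = 3.391 kΩ.
V_out = 7.26 × 3.391/(9.896 + 3.391) = 1.853 mV.
(Unloaded: V_out = x·V_in = 1.94 mV.)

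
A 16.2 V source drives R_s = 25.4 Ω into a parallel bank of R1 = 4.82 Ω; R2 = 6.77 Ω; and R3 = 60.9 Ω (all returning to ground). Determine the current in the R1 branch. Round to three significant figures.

Combine the parallel branches: R_p = (1/4.82 + 1/6.77 + 1/60.9)⁻¹ = 2.691 Ω.
V_A = 16.2 × 2.691/28.09 = 1.552 V.
I(R1) = V_A / R1 = 1.552/4.82 = 0.3220 A.
(Equivalently: I_total = 0.5767 A, then current-divider fraction G_k/ΣG = 0.5583.)

I ≈ 0.322 A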